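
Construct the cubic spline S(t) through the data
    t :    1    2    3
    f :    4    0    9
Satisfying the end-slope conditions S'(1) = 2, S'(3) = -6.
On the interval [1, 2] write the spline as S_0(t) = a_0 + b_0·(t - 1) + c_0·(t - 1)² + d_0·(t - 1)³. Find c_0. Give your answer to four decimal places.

-20.7500

With m_i denoting the second derivative at x_i, h_i = 1, 1, and Δ_i = (y_(i+1) − y_i)/h_i = -4, 9:
  1·m_0 + 4·m_1 + 1·m_2 = 6(Δ_1 - Δ_0) = 78
Clamped end conditions give two more equations: 2h_0·m_0 + h_0·m_1 = 6(Δ_0 - S'(1)) = -36 and h_1·m_1 + 2h_1·m_2 = 6(S'(3) - Δ_1) = -90.
Solving: m_0 = -83/2, m_1 = 47, m_2 = -137/2.
On [1, 2], with S_0(t) = a_0 + b_0·(t - 1) + c_0·(t - 1)² + d_0·(t - 1)³: c_0 = m_0/2 = -83/4, d_0 = (m_1 - m_0)/(6h_0) = 59/4, b_0 = Δ_0 - h_0(2m_0 + m_1)/6 = 2.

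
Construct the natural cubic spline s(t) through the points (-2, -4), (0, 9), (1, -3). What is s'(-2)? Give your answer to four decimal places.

12.6667

Let M_i = s''(x_i). Step sizes h_i = 2, 1; slopes of the chords Δ_i = (y_(i+1) - y_i)/h_i = 13/2, -12.
  2·M_0 + 6·M_1 + 1·M_2 = 6(Δ_1 - Δ_0) = -111
Natural end conditions: M_0 = M_2 = 0.
Hence M_0 = 0, M_1 = -37/2, M_2 = 0.
On [-2, 0], s'(t) = b_0 + 2c_0·(t + 2) + 3d_0·(t + 2)² with b_0 = Δ_0 - h_0(2M_0 + M_1)/6 = 38/3, c_0 = M_0/2 = 0, d_0 = (M_1 - M_0)/(6h_0) = -37/24. So s'(-2) = 38/3.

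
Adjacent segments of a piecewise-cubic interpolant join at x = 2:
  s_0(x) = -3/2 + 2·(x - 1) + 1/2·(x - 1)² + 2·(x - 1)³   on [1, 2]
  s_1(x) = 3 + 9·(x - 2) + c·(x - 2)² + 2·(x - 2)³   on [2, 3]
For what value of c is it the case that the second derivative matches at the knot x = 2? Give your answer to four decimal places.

s_0''(x) = 1 + 12·(x - 1), so s_0''(2) = 13. On the right, s_1''(2) = 2c, so c = 13/2.

6.5000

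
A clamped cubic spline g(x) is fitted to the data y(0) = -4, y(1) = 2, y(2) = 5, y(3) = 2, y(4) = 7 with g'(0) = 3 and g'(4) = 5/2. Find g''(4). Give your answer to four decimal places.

-17.2679

Put M_i = g'' at the i-th knot. Here h = (1, 1, 1, 1) and Δ = (6, 3, -3, 5), so the interior equations h_(i-1)·M_(i-1) + 2(h_(i-1)+h_i)·M_i + h_i·M_(i+1) = 6(Δ_i − Δ_(i-1)) read
  1·M_0 + 4·M_1 + 1·M_2 = 6(Δ_1 - Δ_0) = -18
  1·M_1 + 4·M_2 + 1·M_3 = 6(Δ_2 - Δ_1) = -36
  1·M_2 + 4·M_3 + 1·M_4 = 6(Δ_3 - Δ_2) = 48
Clamped end conditions give two more equations: 2h_0·M_0 + h_0·M_1 = 6(Δ_0 - g'(0)) = 18 and h_3·M_3 + 2h_3·M_4 = 6(g'(4) - Δ_3) = -15.
Forward elimination and back-substitution give M_0 = 617/56, M_1 = -113/28, M_2 = -103/8, M_3 = 547/28, M_4 = -967/56.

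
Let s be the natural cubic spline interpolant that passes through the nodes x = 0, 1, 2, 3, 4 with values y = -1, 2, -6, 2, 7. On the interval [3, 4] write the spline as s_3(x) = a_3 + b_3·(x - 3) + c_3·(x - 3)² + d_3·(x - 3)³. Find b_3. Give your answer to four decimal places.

With M_i denoting the second derivative at x_i, h_i = 1, 1, 1, 1, and Δ_i = (y_(i+1) − y_i)/h_i = 3, -8, 8, 5:
  1·M_0 + 4·M_1 + 1·M_2 = 6(Δ_1 - Δ_0) = -66
  1·M_1 + 4·M_2 + 1·M_3 = 6(Δ_2 - Δ_1) = 96
  1·M_2 + 4·M_3 + 1·M_4 = 6(Δ_3 - Δ_2) = -18
Natural end conditions: M_0 = M_4 = 0.
Solving the tridiagonal system: M_0 = 0, M_1 = -174/7, M_2 = 234/7, M_3 = -90/7, M_4 = 0.
On [3, 4], with s_3(x) = a_3 + b_3·(x - 3) + c_3·(x - 3)² + d_3·(x - 3)³: c_3 = M_3/2 = -45/7, d_3 = (M_4 - M_3)/(6h_3) = 15/7, b_3 = Δ_3 - h_3(2M_3 + M_4)/6 = 65/7.

9.2857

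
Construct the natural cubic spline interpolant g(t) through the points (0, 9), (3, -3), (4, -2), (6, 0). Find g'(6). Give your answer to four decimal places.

0.7872

Let M_i = g''(x_i). Step sizes h_i = 3, 1, 2; slopes of the chords Δ_i = (y_(i+1) - y_i)/h_i = -4, 1, 1.
  3·M_0 + 8·M_1 + 1·M_2 = 6(Δ_1 - Δ_0) = 30
  1·M_1 + 6·M_2 + 2·M_3 = 6(Δ_2 - Δ_1) = 0
Natural end conditions: M_0 = M_3 = 0.
Solving the tridiagonal system: M_0 = 0, M_1 = 180/47, M_2 = -30/47, M_3 = 0.
On [4, 6], g'(t) = b_2 + 2c_2·(t - 4) + 3d_2·(t - 4)² with b_2 = Δ_2 - h_2(2M_2 + M_3)/6 = 67/47, c_2 = M_2/2 = -15/47, d_2 = (M_3 - M_2)/(6h_2) = 5/94. So g'(6) = 37/47.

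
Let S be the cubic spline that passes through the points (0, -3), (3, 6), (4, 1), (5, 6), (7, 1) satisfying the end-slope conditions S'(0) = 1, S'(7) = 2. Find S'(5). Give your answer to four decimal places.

3.2943

With m_i denoting the second derivative at x_i, h_i = 3, 1, 1, 2, and Δ_i = (y_(i+1) − y_i)/h_i = 3, -5, 5, -5/2:
  3·m_0 + 8·m_1 + 1·m_2 = 6(Δ_1 - Δ_0) = -48
  1·m_1 + 4·m_2 + 1·m_3 = 6(Δ_2 - Δ_1) = 60
  1·m_2 + 6·m_3 + 2·m_4 = 6(Δ_3 - Δ_2) = -45
Clamped end conditions give two more equations: 2h_0·m_0 + h_0·m_1 = 6(Δ_0 - S'(0)) = 12 and h_3·m_3 + 2h_3·m_4 = 6(S'(7) - Δ_3) = 27.
Hence m_0 = 1239/158, m_1 = -923/79, m_2 = 3467/158, m_3 = -1271/79, m_4 = 4675/316.
On [5, 7], S'(x) = b_3 + 2c_3·(x - 5) + 3d_3·(x - 5)² with b_3 = Δ_3 - h_3(2m_3 + m_4)/6 = 1041/316, c_3 = m_3/2 = -1271/158, d_3 = (m_4 - m_3)/(6h_3) = 3253/1264. So S'(5) = 1041/316.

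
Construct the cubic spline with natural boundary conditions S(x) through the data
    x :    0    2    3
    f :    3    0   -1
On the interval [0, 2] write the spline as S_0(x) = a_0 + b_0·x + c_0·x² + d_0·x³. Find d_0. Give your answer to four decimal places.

With M_i denoting the second derivative at x_i, h_i = 2, 1, and Δ_i = (y_(i+1) − y_i)/h_i = -3/2, -1:
  2·M_0 + 6·M_1 + 1·M_2 = 6(Δ_1 - Δ_0) = 3
Natural end conditions: M_0 = M_2 = 0.
Solving the tridiagonal system: M_0 = 0, M_1 = 1/2, M_2 = 0.
On [0, 2], with S_0(x) = a_0 + b_0·x + c_0·x² + d_0·x³: c_0 = M_0/2 = 0, d_0 = (M_1 - M_0)/(6h_0) = 1/24, b_0 = Δ_0 - h_0(2M_0 + M_1)/6 = -5/3.

0.0417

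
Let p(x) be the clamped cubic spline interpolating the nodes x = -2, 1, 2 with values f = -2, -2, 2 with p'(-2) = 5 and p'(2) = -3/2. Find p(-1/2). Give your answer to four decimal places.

-1.7891

Let m_i = p''(x_i). Step sizes h_i = 3, 1; slopes of the chords Δ_i = (y_(i+1) - y_i)/h_i = 0, 4.
  3·m_0 + 8·m_1 + 1·m_2 = 6(Δ_1 - Δ_0) = 24
Clamped end conditions give two more equations: 2h_0·m_0 + h_0·m_1 = 6(Δ_0 - p'(-2)) = -30 and h_1·m_1 + 2h_1·m_2 = 6(p'(2) - Δ_1) = -33.
Solving the tridiagonal system: m_0 = -77/8, m_1 = 37/4, m_2 = -169/8.
On [-2, 1], p(x) = -2 + 5·(x + 2) - 77/16·(x + 2)² + 151/144·(x + 2)³.
With (x + 2) = 3/2: p(-1/2) = -229/128.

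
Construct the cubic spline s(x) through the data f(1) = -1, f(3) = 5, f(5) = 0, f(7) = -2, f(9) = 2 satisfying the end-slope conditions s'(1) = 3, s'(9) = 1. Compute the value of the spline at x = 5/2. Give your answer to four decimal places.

4.2358

Put M_i = s'' at the i-th knot. Here h = (2, 2, 2, 2) and Δ = (3, -5/2, -1, 2), so the interior equations h_(i-1)·M_(i-1) + 2(h_(i-1)+h_i)·M_i + h_i·M_(i+1) = 6(Δ_i − Δ_(i-1)) read
  2·M_0 + 8·M_1 + 2·M_2 = 6(Δ_1 - Δ_0) = -33
  2·M_1 + 8·M_2 + 2·M_3 = 6(Δ_2 - Δ_1) = 9
  2·M_2 + 8·M_3 + 2·M_4 = 6(Δ_3 - Δ_2) = 18
Clamped end conditions give two more equations: 2h_0·M_0 + h_0·M_1 = 6(Δ_0 - s'(1)) = 0 and h_3·M_3 + 2h_3·M_4 = 6(s'(9) - Δ_3) = -6.
Solving: M_0 = 293/112, M_1 = -293/56, M_2 = 29/16, M_3 = 139/56, M_4 = -307/112.
On [1, 3], s(x) = -1 + 3·(x - 1) + 293/224·(x - 1)² - 293/448·(x - 1)³.
With (x - 1) = 3/2: s(5/2) = 15181/3584.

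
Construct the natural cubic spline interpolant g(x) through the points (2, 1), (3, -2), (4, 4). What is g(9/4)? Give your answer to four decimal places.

With σ_i denoting the second derivative at x_i, h_i = 1, 1, and Δ_i = (y_(i+1) − y_i)/h_i = -3, 6:
  1·σ_0 + 4·σ_1 + 1·σ_2 = 6(Δ_1 - Δ_0) = 54
Natural end conditions: σ_0 = σ_2 = 0.
Solving the tridiagonal system: σ_0 = 0, σ_1 = 27/2, σ_2 = 0.
On [2, 3], g(x) = 1 - 21/4·(x - 2) + 0·(x - 2)² + 9/4·(x - 2)³.
With (x - 2) = 1/4: g(9/4) = -71/256.

-0.2773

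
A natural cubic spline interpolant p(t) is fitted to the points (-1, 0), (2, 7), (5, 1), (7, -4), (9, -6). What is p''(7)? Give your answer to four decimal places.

Write m_i for p''(x_i). With h_i = 3, 3, 2, 2 and divided differences Δ_i = 7/3, -2, -5/2, -1, the continuity of p' gives the tridiagonal system
  3·m_0 + 12·m_1 + 3·m_2 = 6(Δ_1 - Δ_0) = -26
  3·m_1 + 10·m_2 + 2·m_3 = 6(Δ_2 - Δ_1) = -3
  2·m_2 + 8·m_3 + 2·m_4 = 6(Δ_3 - Δ_2) = 9
Natural end conditions: m_0 = m_4 = 0.
Solving: m_0 = 0, m_1 = -185/84, m_2 = 1/7, m_3 = 61/56, m_4 = 0.

1.0893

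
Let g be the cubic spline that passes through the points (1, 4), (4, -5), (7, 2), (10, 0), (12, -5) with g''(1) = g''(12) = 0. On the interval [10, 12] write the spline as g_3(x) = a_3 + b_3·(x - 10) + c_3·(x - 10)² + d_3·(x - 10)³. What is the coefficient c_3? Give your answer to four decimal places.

-0.2210

Let m_i = g''(x_i). Step sizes h_i = 3, 3, 3, 2; slopes of the chords Δ_i = (y_(i+1) - y_i)/h_i = -3, 7/3, -2/3, -5/2.
  3·m_0 + 12·m_1 + 3·m_2 = 6(Δ_1 - Δ_0) = 32
  3·m_1 + 12·m_2 + 3·m_3 = 6(Δ_2 - Δ_1) = -18
  3·m_2 + 10·m_3 + 2·m_4 = 6(Δ_3 - Δ_2) = -11
Natural end conditions: m_0 = m_4 = 0.
Forward elimination and back-substitution give m_0 = 0, m_1 = 1331/414, m_2 = -454/207, m_3 = -61/138, m_4 = 0.
On [10, 12], with g_3(x) = a_3 + b_3·(x - 10) + c_3·(x - 10)² + d_3·(x - 10)³: c_3 = m_3/2 = -61/276, d_3 = (m_4 - m_3)/(6h_3) = 61/1656, b_3 = Δ_3 - h_3(2m_3 + m_4)/6 = -913/414.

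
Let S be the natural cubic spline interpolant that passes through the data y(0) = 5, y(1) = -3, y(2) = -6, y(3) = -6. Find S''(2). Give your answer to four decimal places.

2.8000

With M_i denoting the second derivative at x_i, h_i = 1, 1, 1, and Δ_i = (y_(i+1) − y_i)/h_i = -8, -3, 0:
  1·M_0 + 4·M_1 + 1·M_2 = 6(Δ_1 - Δ_0) = 30
  1·M_1 + 4·M_2 + 1·M_3 = 6(Δ_2 - Δ_1) = 18
Natural end conditions: M_0 = M_3 = 0.
Solving the tridiagonal system: M_0 = 0, M_1 = 34/5, M_2 = 14/5, M_3 = 0.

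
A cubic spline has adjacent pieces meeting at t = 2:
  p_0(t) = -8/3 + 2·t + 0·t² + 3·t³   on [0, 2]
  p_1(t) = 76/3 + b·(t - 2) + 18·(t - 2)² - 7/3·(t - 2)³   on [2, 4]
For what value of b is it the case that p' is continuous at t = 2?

38

p_0'(t) = 2 + 0·t + 9·t², so p_0'(2) = 38. On the right, p_1'(2) = b, so b = 38.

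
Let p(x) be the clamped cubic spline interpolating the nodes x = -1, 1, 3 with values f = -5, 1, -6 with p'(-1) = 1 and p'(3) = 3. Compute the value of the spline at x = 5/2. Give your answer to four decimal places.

-5.8789

Put σ_i = p'' at the i-th knot. Here h = (2, 2) and Δ = (3, -7/2), so the interior equations h_(i-1)·σ_(i-1) + 2(h_(i-1)+h_i)·σ_i + h_i·σ_(i+1) = 6(Δ_i − Δ_(i-1)) read
  2·σ_0 + 8·σ_1 + 2·σ_2 = 6(Δ_1 - Δ_0) = -39
Clamped end conditions give two more equations: 2h_0·σ_0 + h_0·σ_1 = 6(Δ_0 - p'(-1)) = 12 and h_1·σ_1 + 2h_1·σ_2 = 6(p'(3) - Δ_1) = 39.
Solving: σ_0 = 67/8, σ_1 = -43/4, σ_2 = 121/8.
On [1, 3], p(x) = 1 - 11/8·(x - 1) - 43/8·(x - 1)² + 69/32·(x - 1)³.
With (x - 1) = 3/2: p(5/2) = -1505/256.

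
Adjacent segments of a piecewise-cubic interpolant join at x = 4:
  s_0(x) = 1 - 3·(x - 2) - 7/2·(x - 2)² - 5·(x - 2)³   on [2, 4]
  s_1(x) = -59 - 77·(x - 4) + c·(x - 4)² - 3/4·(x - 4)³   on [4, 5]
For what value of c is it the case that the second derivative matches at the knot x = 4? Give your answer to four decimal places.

s_0''(x) = -7 - 30·(x - 2), so s_0''(4) = -67. On the right, s_1''(4) = 2c, so c = -67/2.

-33.5000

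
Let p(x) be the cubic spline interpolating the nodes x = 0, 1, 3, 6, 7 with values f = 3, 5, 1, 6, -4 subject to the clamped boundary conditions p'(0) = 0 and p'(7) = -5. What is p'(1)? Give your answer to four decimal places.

0.8829

Write σ_i for p''(x_i). With h_i = 1, 2, 3, 1 and divided differences Δ_i = 2, -2, 5/3, -10, the continuity of p' gives the tridiagonal system
  1·σ_0 + 6·σ_1 + 2·σ_2 = 6(Δ_1 - Δ_0) = -24
  2·σ_1 + 10·σ_2 + 3·σ_3 = 6(Δ_2 - Δ_1) = 22
  3·σ_2 + 8·σ_3 + 1·σ_4 = 6(Δ_3 - Δ_2) = -70
Clamped end conditions give two more equations: 2h_0·σ_0 + h_0·σ_1 = 6(Δ_0 - p'(0)) = 12 and h_3·σ_3 + 2h_3·σ_4 = 6(p'(7) - Δ_3) = 30.
Forward elimination and back-substitution give σ_0 = 1136/111, σ_1 = -940/111, σ_2 = 920/111, σ_3 = -542/37, σ_4 = 826/37.
On [1, 3], p'(x) = b_1 + 2c_1·(x - 1) + 3d_1·(x - 1)² with b_1 = Δ_1 - h_1(2σ_1 + σ_2)/6 = 98/111, c_1 = σ_1/2 = -470/111, d_1 = (σ_2 - σ_1)/(6h_1) = 155/111. So p'(1) = 98/111.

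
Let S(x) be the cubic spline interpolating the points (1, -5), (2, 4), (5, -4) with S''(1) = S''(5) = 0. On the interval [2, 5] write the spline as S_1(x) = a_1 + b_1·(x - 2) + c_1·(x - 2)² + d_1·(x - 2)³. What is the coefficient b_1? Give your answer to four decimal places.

Write M_i for S''(x_i). With h_i = 1, 3 and divided differences Δ_i = 9, -8/3, the continuity of S' gives the tridiagonal system
  1·M_0 + 8·M_1 + 3·M_2 = 6(Δ_1 - Δ_0) = -70
Natural end conditions: M_0 = M_2 = 0.
Solving: M_0 = 0, M_1 = -35/4, M_2 = 0.
On [2, 5], with S_1(x) = a_1 + b_1·(x - 2) + c_1·(x - 2)² + d_1·(x - 2)³: c_1 = M_1/2 = -35/8, d_1 = (M_2 - M_1)/(6h_1) = 35/72, b_1 = Δ_1 - h_1(2M_1 + M_2)/6 = 73/12.

6.0833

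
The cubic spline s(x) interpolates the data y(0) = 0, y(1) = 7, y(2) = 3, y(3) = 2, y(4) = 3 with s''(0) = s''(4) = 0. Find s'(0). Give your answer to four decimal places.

With M_i denoting the second derivative at x_i, h_i = 1, 1, 1, 1, and Δ_i = (y_(i+1) − y_i)/h_i = 7, -4, -1, 1:
  1·M_0 + 4·M_1 + 1·M_2 = 6(Δ_1 - Δ_0) = -66
  1·M_1 + 4·M_2 + 1·M_3 = 6(Δ_2 - Δ_1) = 18
  1·M_2 + 4·M_3 + 1·M_4 = 6(Δ_3 - Δ_2) = 12
Natural end conditions: M_0 = M_4 = 0.
Solving: M_0 = 0, M_1 = -75/4, M_2 = 9, M_3 = 3/4, M_4 = 0.
On [0, 1], s'(x) = b_0 + 2c_0·x + 3d_0·x² with b_0 = Δ_0 - h_0(2M_0 + M_1)/6 = 81/8, c_0 = M_0/2 = 0, d_0 = (M_1 - M_0)/(6h_0) = -25/8. So s'(0) = 81/8.

10.1250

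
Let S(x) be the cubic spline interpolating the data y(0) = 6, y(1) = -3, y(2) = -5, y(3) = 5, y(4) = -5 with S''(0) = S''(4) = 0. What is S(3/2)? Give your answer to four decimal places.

-5.8817

Put σ_i = S'' at the i-th knot. Here h = (1, 1, 1, 1) and Δ = (-9, -2, 10, -10), so the interior equations h_(i-1)·σ_(i-1) + 2(h_(i-1)+h_i)·σ_i + h_i·σ_(i+1) = 6(Δ_i − Δ_(i-1)) read
  1·σ_0 + 4·σ_1 + 1·σ_2 = 6(Δ_1 - Δ_0) = 42
  1·σ_1 + 4·σ_2 + 1·σ_3 = 6(Δ_2 - Δ_1) = 72
  1·σ_2 + 4·σ_3 + 1·σ_4 = 6(Δ_3 - Δ_2) = -120
Natural end conditions: σ_0 = σ_4 = 0.
Forward elimination and back-substitution give σ_0 = 0, σ_1 = 111/28, σ_2 = 183/7, σ_3 = -1023/28, σ_4 = 0.
On [1, 2], S(x) = -3 - 215/28·(x - 1) + 111/56·(x - 1)² + 207/56·(x - 1)³.
With (x - 1) = 1/2: S(3/2) = -2635/448.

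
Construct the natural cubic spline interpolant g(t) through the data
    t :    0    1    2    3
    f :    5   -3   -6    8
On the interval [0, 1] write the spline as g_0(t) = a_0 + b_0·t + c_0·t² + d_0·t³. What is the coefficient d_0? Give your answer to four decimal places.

0.2000

Put M_i = g'' at the i-th knot. Here h = (1, 1, 1) and Δ = (-8, -3, 14), so the interior equations h_(i-1)·M_(i-1) + 2(h_(i-1)+h_i)·M_i + h_i·M_(i+1) = 6(Δ_i − Δ_(i-1)) read
  1·M_0 + 4·M_1 + 1·M_2 = 6(Δ_1 - Δ_0) = 30
  1·M_1 + 4·M_2 + 1·M_3 = 6(Δ_2 - Δ_1) = 102
Natural end conditions: M_0 = M_3 = 0.
Solving: M_0 = 0, M_1 = 6/5, M_2 = 126/5, M_3 = 0.
On [0, 1], with g_0(t) = a_0 + b_0·t + c_0·t² + d_0·t³: c_0 = M_0/2 = 0, d_0 = (M_1 - M_0)/(6h_0) = 1/5, b_0 = Δ_0 - h_0(2M_0 + M_1)/6 = -41/5.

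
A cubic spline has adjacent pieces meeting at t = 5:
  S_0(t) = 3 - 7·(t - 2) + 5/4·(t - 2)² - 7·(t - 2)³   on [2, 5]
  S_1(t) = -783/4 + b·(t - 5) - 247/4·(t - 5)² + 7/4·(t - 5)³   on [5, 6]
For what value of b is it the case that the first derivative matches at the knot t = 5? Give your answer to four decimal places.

-188.5000

S_0'(t) = -7 + 5/2·(t - 2) - 21·(t - 2)², so S_0'(5) = -377/2. On the right, S_1'(5) = b, so b = -377/2.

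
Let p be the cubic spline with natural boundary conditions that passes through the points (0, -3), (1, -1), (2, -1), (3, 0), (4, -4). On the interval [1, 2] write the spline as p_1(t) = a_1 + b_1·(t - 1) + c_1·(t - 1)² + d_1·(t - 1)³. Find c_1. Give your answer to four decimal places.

-2.0893

Write σ_i for p''(x_i). With h_i = 1, 1, 1, 1 and divided differences Δ_i = 2, 0, 1, -4, the continuity of p' gives the tridiagonal system
  1·σ_0 + 4·σ_1 + 1·σ_2 = 6(Δ_1 - Δ_0) = -12
  1·σ_1 + 4·σ_2 + 1·σ_3 = 6(Δ_2 - Δ_1) = 6
  1·σ_2 + 4·σ_3 + 1·σ_4 = 6(Δ_3 - Δ_2) = -30
Natural end conditions: σ_0 = σ_4 = 0.
Solving: σ_0 = 0, σ_1 = -117/28, σ_2 = 33/7, σ_3 = -243/28, σ_4 = 0.
On [1, 2], with p_1(t) = a_1 + b_1·(t - 1) + c_1·(t - 1)² + d_1·(t - 1)³: c_1 = σ_1/2 = -117/56, d_1 = (σ_2 - σ_1)/(6h_1) = 83/56, b_1 = Δ_1 - h_1(2σ_1 + σ_2)/6 = 17/28.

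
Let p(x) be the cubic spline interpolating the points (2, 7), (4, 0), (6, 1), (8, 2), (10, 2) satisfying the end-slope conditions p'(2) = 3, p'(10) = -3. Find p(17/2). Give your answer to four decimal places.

2.4997

Put σ_i = p'' at the i-th knot. Here h = (2, 2, 2, 2) and Δ = (-7/2, 1/2, 1/2, 0), so the interior equations h_(i-1)·σ_(i-1) + 2(h_(i-1)+h_i)·σ_i + h_i·σ_(i+1) = 6(Δ_i − Δ_(i-1)) read
  2·σ_0 + 8·σ_1 + 2·σ_2 = 6(Δ_1 - Δ_0) = 24
  2·σ_1 + 8·σ_2 + 2·σ_3 = 6(Δ_2 - Δ_1) = 0
  2·σ_2 + 8·σ_3 + 2·σ_4 = 6(Δ_3 - Δ_2) = -3
Clamped end conditions give two more equations: 2h_0·σ_0 + h_0·σ_1 = 6(Δ_0 - p'(2)) = -39 and h_3·σ_3 + 2h_3·σ_4 = 6(p'(10) - Δ_3) = -18.
Forward elimination and back-substitution give σ_0 = -1473/112, σ_1 = 381/56, σ_2 = -33/16, σ_3 = 81/56, σ_4 = -585/112.
On [8, 10], p(x) = 2 + 87/112·(x - 8) + 81/112·(x - 8)² - 249/448·(x - 8)³.
With (x - 8) = 1/2: p(17/2) = 8959/3584.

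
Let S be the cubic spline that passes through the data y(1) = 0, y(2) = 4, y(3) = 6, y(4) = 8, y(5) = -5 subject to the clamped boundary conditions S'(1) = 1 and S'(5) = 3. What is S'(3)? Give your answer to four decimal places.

With m_i denoting the second derivative at x_i, h_i = 1, 1, 1, 1, and Δ_i = (y_(i+1) − y_i)/h_i = 4, 2, 2, -13:
  1·m_0 + 4·m_1 + 1·m_2 = 6(Δ_1 - Δ_0) = -12
  1·m_1 + 4·m_2 + 1·m_3 = 6(Δ_2 - Δ_1) = 0
  1·m_2 + 4·m_3 + 1·m_4 = 6(Δ_3 - Δ_2) = -90
Clamped end conditions give two more equations: 2h_0·m_0 + h_0·m_1 = 6(Δ_0 - S'(1)) = 18 and h_3·m_3 + 2h_3·m_4 = 6(S'(5) - Δ_3) = 96.
Forward elimination and back-substitution give m_0 = 389/28, m_1 = -137/14, m_2 = 53/4, m_3 = -605/14, m_4 = 1949/28.
On [3, 4], S'(x) = b_2 + 2c_2·(x - 3) + 3d_2·(x - 3)² with b_2 = Δ_2 - h_2(2m_2 + m_3)/6 = 67/14, c_2 = m_2/2 = 53/8, d_2 = (m_3 - m_2)/(6h_2) = -527/56. So S'(3) = 67/14.

4.7857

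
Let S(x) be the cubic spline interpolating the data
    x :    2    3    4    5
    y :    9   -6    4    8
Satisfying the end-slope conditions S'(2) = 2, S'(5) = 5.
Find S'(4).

11

With M_i denoting the second derivative at x_i, h_i = 1, 1, 1, and Δ_i = (y_(i+1) − y_i)/h_i = -15, 10, 4:
  1·M_0 + 4·M_1 + 1·M_2 = 6(Δ_1 - Δ_0) = 150
  1·M_1 + 4·M_2 + 1·M_3 = 6(Δ_2 - Δ_1) = -36
Clamped end conditions give two more equations: 2h_0·M_0 + h_0·M_1 = 6(Δ_0 - S'(2)) = -102 and h_2·M_2 + 2h_2·M_3 = 6(S'(5) - Δ_2) = 6.
Solving: M_0 = -84, M_1 = 66, M_2 = -30, M_3 = 18.
On [4, 5], S'(x) = b_2 + 2c_2·(x - 4) + 3d_2·(x - 4)² with b_2 = Δ_2 - h_2(2M_2 + M_3)/6 = 11, c_2 = M_2/2 = -15, d_2 = (M_3 - M_2)/(6h_2) = 8. So S'(4) = 11.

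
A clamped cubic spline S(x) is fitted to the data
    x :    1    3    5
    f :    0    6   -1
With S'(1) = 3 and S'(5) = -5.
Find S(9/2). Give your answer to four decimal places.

With M_i denoting the second derivative at x_i, h_i = 2, 2, and Δ_i = (y_(i+1) − y_i)/h_i = 3, -7/2:
  2·M_0 + 8·M_1 + 2·M_2 = 6(Δ_1 - Δ_0) = -39
Clamped end conditions give two more equations: 2h_0·M_0 + h_0·M_1 = 6(Δ_0 - S'(1)) = 0 and h_1·M_1 + 2h_1·M_2 = 6(S'(5) - Δ_1) = -9.
Forward elimination and back-substitution give M_0 = 23/8, M_1 = -23/4, M_2 = 5/8.
On [3, 5], S(x) = 6 + 1/8·(x - 3) - 23/8·(x - 3)² + 17/32·(x - 3)³.
With (x - 3) = 3/2: S(9/2) = 387/256.

1.5117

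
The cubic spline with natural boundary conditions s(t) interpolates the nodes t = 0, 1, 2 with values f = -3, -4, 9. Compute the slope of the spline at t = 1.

6

With M_i denoting the second derivative at x_i, h_i = 1, 1, and Δ_i = (y_(i+1) − y_i)/h_i = -1, 13:
  1·M_0 + 4·M_1 + 1·M_2 = 6(Δ_1 - Δ_0) = 84
Natural end conditions: M_0 = M_2 = 0.
Forward elimination and back-substitution give M_0 = 0, M_1 = 21, M_2 = 0.
On [1, 2], s'(t) = b_1 + 2c_1·(t - 1) + 3d_1·(t - 1)² with b_1 = Δ_1 - h_1(2M_1 + M_2)/6 = 6, c_1 = M_1/2 = 21/2, d_1 = (M_2 - M_1)/(6h_1) = -7/2. So s'(1) = 6.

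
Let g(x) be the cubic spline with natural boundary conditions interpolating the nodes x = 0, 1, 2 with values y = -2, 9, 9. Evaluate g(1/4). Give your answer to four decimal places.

Let m_i = g''(x_i). Step sizes h_i = 1, 1; slopes of the chords Δ_i = (y_(i+1) - y_i)/h_i = 11, 0.
  1·m_0 + 4·m_1 + 1·m_2 = 6(Δ_1 - Δ_0) = -66
Natural end conditions: m_0 = m_2 = 0.
Hence m_0 = 0, m_1 = -33/2, m_2 = 0.
On [0, 1], g(x) = -2 + 55/4·x + 0·x² - 11/4·x³.
With x = 1/4: g(1/4) = 357/256.

1.3945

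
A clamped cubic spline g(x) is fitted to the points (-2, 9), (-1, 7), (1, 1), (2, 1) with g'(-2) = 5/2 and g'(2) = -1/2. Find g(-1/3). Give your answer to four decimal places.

Let σ_i = g''(x_i). Step sizes h_i = 1, 2, 1; slopes of the chords Δ_i = (y_(i+1) - y_i)/h_i = -2, -3, 0.
  1·σ_0 + 6·σ_1 + 2·σ_2 = 6(Δ_1 - Δ_0) = -6
  2·σ_1 + 6·σ_2 + 1·σ_3 = 6(Δ_2 - Δ_1) = 18
Clamped end conditions give two more equations: 2h_0·σ_0 + h_0·σ_1 = 6(Δ_0 - g'(-2)) = -27 and h_2·σ_2 + 2h_2·σ_3 = 6(g'(2) - Δ_2) = -3.
Forward elimination and back-substitution give σ_0 = -474/35, σ_1 = 3/35, σ_2 = 123/35, σ_3 = -114/35.
On [-1, 1], g(x) = 7 - 148/35·(x + 1) + 3/70·(x + 1)² + 2/7·(x + 1)³.
With (x + 1) = 2/3: g(-1/3) = 4049/945.

4.2847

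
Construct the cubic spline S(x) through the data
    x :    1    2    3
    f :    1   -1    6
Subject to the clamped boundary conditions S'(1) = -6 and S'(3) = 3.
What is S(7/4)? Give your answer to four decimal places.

-1.6016

Write m_i for S''(x_i). With h_i = 1, 1 and divided differences Δ_i = -2, 7, the continuity of S' gives the tridiagonal system
  1·m_0 + 4·m_1 + 1·m_2 = 6(Δ_1 - Δ_0) = 54
Clamped end conditions give two more equations: 2h_0·m_0 + h_0·m_1 = 6(Δ_0 - S'(1)) = 24 and h_1·m_1 + 2h_1·m_2 = 6(S'(3) - Δ_1) = -24.
Hence m_0 = 3, m_1 = 18, m_2 = -21.
On [1, 2], S(x) = 1 - 6·(x - 1) + 3/2·(x - 1)² + 5/2·(x - 1)³.
With (x - 1) = 3/4: S(7/4) = -205/128.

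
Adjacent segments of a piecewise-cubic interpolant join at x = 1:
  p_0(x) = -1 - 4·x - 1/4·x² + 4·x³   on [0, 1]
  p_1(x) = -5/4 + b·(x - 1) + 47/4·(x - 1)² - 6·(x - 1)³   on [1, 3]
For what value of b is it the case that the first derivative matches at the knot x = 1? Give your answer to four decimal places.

7.5000

p_0'(x) = -4 - 1/2·x + 12·x², so p_0'(1) = 15/2. On the right, p_1'(1) = b, so b = 15/2.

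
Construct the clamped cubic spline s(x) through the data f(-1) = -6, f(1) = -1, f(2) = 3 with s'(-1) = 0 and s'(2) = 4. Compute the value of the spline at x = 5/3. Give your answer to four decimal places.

1.6605

Put σ_i = s'' at the i-th knot. Here h = (2, 1) and Δ = (5/2, 4), so the interior equations h_(i-1)·σ_(i-1) + 2(h_(i-1)+h_i)·σ_i + h_i·σ_(i+1) = 6(Δ_i − Δ_(i-1)) read
  2·σ_0 + 6·σ_1 + 1·σ_2 = 6(Δ_1 - Δ_0) = 9
Clamped end conditions give two more equations: 2h_0·σ_0 + h_0·σ_1 = 6(Δ_0 - s'(-1)) = 15 and h_1·σ_1 + 2h_1·σ_2 = 6(s'(2) - Δ_1) = 0.
Solving the tridiagonal system: σ_0 = 43/12, σ_1 = 1/3, σ_2 = -1/6.
On [1, 2], s(x) = -1 + 47/12·(x - 1) + 1/6·(x - 1)² - 1/12·(x - 1)³.
With (x - 1) = 2/3: s(5/3) = 269/162.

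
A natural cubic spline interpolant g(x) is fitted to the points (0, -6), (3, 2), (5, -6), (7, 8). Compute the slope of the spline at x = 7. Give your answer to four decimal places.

With m_i denoting the second derivative at x_i, h_i = 3, 2, 2, and Δ_i = (y_(i+1) − y_i)/h_i = 8/3, -4, 7:
  3·m_0 + 10·m_1 + 2·m_2 = 6(Δ_1 - Δ_0) = -40
  2·m_1 + 8·m_2 + 2·m_3 = 6(Δ_2 - Δ_1) = 66
Natural end conditions: m_0 = m_3 = 0.
Solving: m_0 = 0, m_1 = -113/19, m_2 = 185/19, m_3 = 0.
On [5, 7], g'(x) = b_2 + 2c_2·(x - 5) + 3d_2·(x - 5)² with b_2 = Δ_2 - h_2(2m_2 + m_3)/6 = 29/57, c_2 = m_2/2 = 185/38, d_2 = (m_3 - m_2)/(6h_2) = -185/228. So g'(7) = 584/57.

10.2456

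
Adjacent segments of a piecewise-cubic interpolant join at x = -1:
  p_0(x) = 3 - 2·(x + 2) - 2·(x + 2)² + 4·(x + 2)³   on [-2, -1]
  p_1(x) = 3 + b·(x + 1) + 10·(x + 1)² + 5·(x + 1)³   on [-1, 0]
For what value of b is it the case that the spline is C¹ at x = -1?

6

p_0'(x) = -2 - 4·(x + 2) + 12·(x + 2)², so p_0'(-1) = 6. On the right, p_1'(-1) = b, so b = 6.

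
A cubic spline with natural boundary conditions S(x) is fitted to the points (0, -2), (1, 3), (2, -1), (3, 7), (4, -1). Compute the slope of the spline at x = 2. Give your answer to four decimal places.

With m_i denoting the second derivative at x_i, h_i = 1, 1, 1, 1, and Δ_i = (y_(i+1) − y_i)/h_i = 5, -4, 8, -8:
  1·m_0 + 4·m_1 + 1·m_2 = 6(Δ_1 - Δ_0) = -54
  1·m_1 + 4·m_2 + 1·m_3 = 6(Δ_2 - Δ_1) = 72
  1·m_2 + 4·m_3 + 1·m_4 = 6(Δ_3 - Δ_2) = -96
Natural end conditions: m_0 = m_4 = 0.
Solving: m_0 = 0, m_1 = -597/28, m_2 = 219/7, m_3 = -891/28, m_4 = 0.
On [2, 3], S'(x) = b_2 + 2c_2·(x - 2) + 3d_2·(x - 2)² with b_2 = Δ_2 - h_2(2m_2 + m_3)/6 = 23/8, c_2 = m_2/2 = 219/14, d_2 = (m_3 - m_2)/(6h_2) = -589/56. So S'(2) = 23/8.

2.8750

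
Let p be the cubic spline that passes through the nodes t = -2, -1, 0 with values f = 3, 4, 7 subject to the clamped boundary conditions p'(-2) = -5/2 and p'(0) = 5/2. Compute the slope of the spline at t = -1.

Let M_i = p''(x_i). Step sizes h_i = 1, 1; slopes of the chords Δ_i = (y_(i+1) - y_i)/h_i = 1, 3.
  1·M_0 + 4·M_1 + 1·M_2 = 6(Δ_1 - Δ_0) = 12
Clamped end conditions give two more equations: 2h_0·M_0 + h_0·M_1 = 6(Δ_0 - p'(-2)) = 21 and h_1·M_1 + 2h_1·M_2 = 6(p'(0) - Δ_1) = -3.
Hence M_0 = 10, M_1 = 1, M_2 = -2.
On [-1, 0], p'(t) = b_1 + 2c_1·(t + 1) + 3d_1·(t + 1)² with b_1 = Δ_1 - h_1(2M_1 + M_2)/6 = 3, c_1 = M_1/2 = 1/2, d_1 = (M_2 - M_1)/(6h_1) = -1/2. So p'(-1) = 3.

3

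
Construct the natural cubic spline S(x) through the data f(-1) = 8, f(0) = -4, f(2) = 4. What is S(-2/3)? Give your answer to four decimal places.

3.2099

With σ_i denoting the second derivative at x_i, h_i = 1, 2, and Δ_i = (y_(i+1) − y_i)/h_i = -12, 4:
  1·σ_0 + 6·σ_1 + 2·σ_2 = 6(Δ_1 - Δ_0) = 96
Natural end conditions: σ_0 = σ_2 = 0.
Forward elimination and back-substitution give σ_0 = 0, σ_1 = 16, σ_2 = 0.
On [-1, 0], S(x) = 8 - 44/3·(x + 1) + 0·(x + 1)² + 8/3·(x + 1)³.
With (x + 1) = 1/3: S(-2/3) = 260/81.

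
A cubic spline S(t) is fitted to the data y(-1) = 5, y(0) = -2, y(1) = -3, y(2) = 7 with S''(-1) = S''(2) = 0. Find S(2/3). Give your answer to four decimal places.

With m_i denoting the second derivative at x_i, h_i = 1, 1, 1, and Δ_i = (y_(i+1) − y_i)/h_i = -7, -1, 10:
  1·m_0 + 4·m_1 + 1·m_2 = 6(Δ_1 - Δ_0) = 36
  1·m_1 + 4·m_2 + 1·m_3 = 6(Δ_2 - Δ_1) = 66
Natural end conditions: m_0 = m_3 = 0.
Hence m_0 = 0, m_1 = 26/5, m_2 = 76/5, m_3 = 0.
On [0, 1], S(t) = -2 - 79/15·t + 13/5·t² + 5/3·t³.
With t = 2/3: S(2/3) = -1564/405.

-3.8617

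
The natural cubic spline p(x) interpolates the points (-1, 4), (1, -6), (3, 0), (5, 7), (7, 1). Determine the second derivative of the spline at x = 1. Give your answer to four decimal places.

Write m_i for p''(x_i). With h_i = 2, 2, 2, 2 and divided differences Δ_i = -5, 3, 7/2, -3, the continuity of p' gives the tridiagonal system
  2·m_0 + 8·m_1 + 2·m_2 = 6(Δ_1 - Δ_0) = 48
  2·m_1 + 8·m_2 + 2·m_3 = 6(Δ_2 - Δ_1) = 3
  2·m_2 + 8·m_3 + 2·m_4 = 6(Δ_3 - Δ_2) = -39
Natural end conditions: m_0 = m_4 = 0.
Forward elimination and back-substitution give m_0 = 0, m_1 = 669/112, m_2 = 3/28, m_3 = -549/112, m_4 = 0.

5.9732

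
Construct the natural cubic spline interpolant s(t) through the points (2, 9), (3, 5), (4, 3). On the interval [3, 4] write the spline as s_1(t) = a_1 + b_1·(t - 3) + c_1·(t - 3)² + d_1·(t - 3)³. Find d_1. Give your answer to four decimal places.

Write M_i for s''(x_i). With h_i = 1, 1 and divided differences Δ_i = -4, -2, the continuity of s' gives the tridiagonal system
  1·M_0 + 4·M_1 + 1·M_2 = 6(Δ_1 - Δ_0) = 12
Natural end conditions: M_0 = M_2 = 0.
Solving the tridiagonal system: M_0 = 0, M_1 = 3, M_2 = 0.
On [3, 4], with s_1(t) = a_1 + b_1·(t - 3) + c_1·(t - 3)² + d_1·(t - 3)³: c_1 = M_1/2 = 3/2, d_1 = (M_2 - M_1)/(6h_1) = -1/2, b_1 = Δ_1 - h_1(2M_1 + M_2)/6 = -3.

-0.5000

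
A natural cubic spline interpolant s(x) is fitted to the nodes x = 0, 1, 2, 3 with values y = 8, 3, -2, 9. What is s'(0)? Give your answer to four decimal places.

Write m_i for s''(x_i). With h_i = 1, 1, 1 and divided differences Δ_i = -5, -5, 11, the continuity of s' gives the tridiagonal system
  1·m_0 + 4·m_1 + 1·m_2 = 6(Δ_1 - Δ_0) = 0
  1·m_1 + 4·m_2 + 1·m_3 = 6(Δ_2 - Δ_1) = 96
Natural end conditions: m_0 = m_3 = 0.
Solving: m_0 = 0, m_1 = -32/5, m_2 = 128/5, m_3 = 0.
On [0, 1], s'(x) = b_0 + 2c_0·x + 3d_0·x² with b_0 = Δ_0 - h_0(2m_0 + m_1)/6 = -59/15, c_0 = m_0/2 = 0, d_0 = (m_1 - m_0)/(6h_0) = -16/15. So s'(0) = -59/15.

-3.9333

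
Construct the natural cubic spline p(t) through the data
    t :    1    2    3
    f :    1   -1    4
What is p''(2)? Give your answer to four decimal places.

10.5000

Let M_i = p''(x_i). Step sizes h_i = 1, 1; slopes of the chords Δ_i = (y_(i+1) - y_i)/h_i = -2, 5.
  1·M_0 + 4·M_1 + 1·M_2 = 6(Δ_1 - Δ_0) = 42
Natural end conditions: M_0 = M_2 = 0.
Forward elimination and back-substitution give M_0 = 0, M_1 = 21/2, M_2 = 0.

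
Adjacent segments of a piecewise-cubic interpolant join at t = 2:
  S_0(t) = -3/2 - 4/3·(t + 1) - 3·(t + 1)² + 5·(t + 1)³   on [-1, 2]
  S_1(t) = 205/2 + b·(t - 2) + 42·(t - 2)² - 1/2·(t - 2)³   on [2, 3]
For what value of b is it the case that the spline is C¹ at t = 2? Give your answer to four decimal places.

115.6667

S_0'(t) = -4/3 - 6·(t + 1) + 15·(t + 1)², so S_0'(2) = 347/3. On the right, S_1'(2) = b, so b = 347/3.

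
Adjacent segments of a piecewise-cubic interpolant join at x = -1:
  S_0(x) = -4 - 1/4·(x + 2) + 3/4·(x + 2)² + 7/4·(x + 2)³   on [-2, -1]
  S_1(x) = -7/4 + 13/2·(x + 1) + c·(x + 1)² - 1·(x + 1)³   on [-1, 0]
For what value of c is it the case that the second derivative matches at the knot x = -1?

6

S_0''(x) = 3/2 + 21/2·(x + 2), so S_0''(-1) = 12. On the right, S_1''(-1) = 2c, so c = 6.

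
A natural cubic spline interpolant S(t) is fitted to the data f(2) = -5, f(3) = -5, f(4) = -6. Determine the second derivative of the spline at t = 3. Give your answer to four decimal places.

With σ_i denoting the second derivative at x_i, h_i = 1, 1, and Δ_i = (y_(i+1) − y_i)/h_i = 0, -1:
  1·σ_0 + 4·σ_1 + 1·σ_2 = 6(Δ_1 - Δ_0) = -6
Natural end conditions: σ_0 = σ_2 = 0.
Solving the tridiagonal system: σ_0 = 0, σ_1 = -3/2, σ_2 = 0.

-1.5000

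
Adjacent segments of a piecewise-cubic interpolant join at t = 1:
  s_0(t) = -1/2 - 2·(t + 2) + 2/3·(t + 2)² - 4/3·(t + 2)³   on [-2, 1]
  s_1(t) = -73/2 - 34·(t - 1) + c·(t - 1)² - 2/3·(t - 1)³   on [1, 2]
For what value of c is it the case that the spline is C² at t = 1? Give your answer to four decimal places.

s_0''(t) = 4/3 - 8·(t + 2), so s_0''(1) = -68/3. On the right, s_1''(1) = 2c, so c = -34/3.

-11.3333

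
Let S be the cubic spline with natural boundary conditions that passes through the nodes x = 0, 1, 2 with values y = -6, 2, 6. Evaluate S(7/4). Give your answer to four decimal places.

5.2344

With m_i denoting the second derivative at x_i, h_i = 1, 1, and Δ_i = (y_(i+1) − y_i)/h_i = 8, 4:
  1·m_0 + 4·m_1 + 1·m_2 = 6(Δ_1 - Δ_0) = -24
Natural end conditions: m_0 = m_2 = 0.
Solving the tridiagonal system: m_0 = 0, m_1 = -6, m_2 = 0.
On [1, 2], S(x) = 2 + 6·(x - 1) - 3·(x - 1)² + 1·(x - 1)³.
With (x - 1) = 3/4: S(7/4) = 335/64.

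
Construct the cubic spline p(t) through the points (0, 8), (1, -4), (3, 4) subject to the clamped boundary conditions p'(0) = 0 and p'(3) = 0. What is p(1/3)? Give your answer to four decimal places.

With m_i denoting the second derivative at x_i, h_i = 1, 2, and Δ_i = (y_(i+1) − y_i)/h_i = -12, 4:
  1·m_0 + 6·m_1 + 2·m_2 = 6(Δ_1 - Δ_0) = 96
Clamped end conditions give two more equations: 2h_0·m_0 + h_0·m_1 = 6(Δ_0 - p'(0)) = -72 and h_1·m_1 + 2h_1·m_2 = 6(p'(3) - Δ_1) = -24.
Solving the tridiagonal system: m_0 = -52, m_1 = 32, m_2 = -22.
On [0, 1], p(t) = 8 + 0·t - 26·t² + 14·t³.
With t = 1/3: p(1/3) = 152/27.

5.6296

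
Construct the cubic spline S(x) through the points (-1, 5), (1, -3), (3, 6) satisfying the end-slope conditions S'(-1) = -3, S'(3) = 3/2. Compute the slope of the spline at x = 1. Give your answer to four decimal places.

0.7500

Let M_i = S''(x_i). Step sizes h_i = 2, 2; slopes of the chords Δ_i = (y_(i+1) - y_i)/h_i = -4, 9/2.
  2·M_0 + 8·M_1 + 2·M_2 = 6(Δ_1 - Δ_0) = 51
Clamped end conditions give two more equations: 2h_0·M_0 + h_0·M_1 = 6(Δ_0 - S'(-1)) = -6 and h_1·M_1 + 2h_1·M_2 = 6(S'(3) - Δ_1) = -18.
Solving: M_0 = -27/4, M_1 = 21/2, M_2 = -39/4.
On [1, 3], S'(x) = b_1 + 2c_1·(x - 1) + 3d_1·(x - 1)² with b_1 = Δ_1 - h_1(2M_1 + M_2)/6 = 3/4, c_1 = M_1/2 = 21/4, d_1 = (M_2 - M_1)/(6h_1) = -27/16. So S'(1) = 3/4.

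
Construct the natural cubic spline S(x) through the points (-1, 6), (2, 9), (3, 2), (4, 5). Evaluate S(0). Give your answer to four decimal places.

Write m_i for S''(x_i). With h_i = 3, 1, 1 and divided differences Δ_i = 1, -7, 3, the continuity of S' gives the tridiagonal system
  3·m_0 + 8·m_1 + 1·m_2 = 6(Δ_1 - Δ_0) = -48
  1·m_1 + 4·m_2 + 1·m_3 = 6(Δ_2 - Δ_1) = 60
Natural end conditions: m_0 = m_3 = 0.
Forward elimination and back-substitution give m_0 = 0, m_1 = -252/31, m_2 = 528/31, m_3 = 0.
On [-1, 2], S(x) = 6 + 157/31·(x + 1) + 0·(x + 1)² - 14/31·(x + 1)³.
With (x + 1) = 1: S(0) = 329/31.

10.6129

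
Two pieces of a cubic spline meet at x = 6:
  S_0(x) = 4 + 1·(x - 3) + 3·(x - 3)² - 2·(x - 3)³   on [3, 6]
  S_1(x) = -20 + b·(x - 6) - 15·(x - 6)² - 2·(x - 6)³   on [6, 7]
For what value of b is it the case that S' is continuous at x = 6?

-35

S_0'(x) = 1 + 6·(x - 3) - 6·(x - 3)², so S_0'(6) = -35. On the right, S_1'(6) = b, so b = -35.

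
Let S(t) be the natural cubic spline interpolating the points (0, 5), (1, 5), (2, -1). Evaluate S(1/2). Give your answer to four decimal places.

5.5625

Let m_i = S''(x_i). Step sizes h_i = 1, 1; slopes of the chords Δ_i = (y_(i+1) - y_i)/h_i = 0, -6.
  1·m_0 + 4·m_1 + 1·m_2 = 6(Δ_1 - Δ_0) = -36
Natural end conditions: m_0 = m_2 = 0.
Solving: m_0 = 0, m_1 = -9, m_2 = 0.
On [0, 1], S(t) = 5 + 3/2·t + 0·t² - 3/2·t³.
With t = 1/2: S(1/2) = 89/16.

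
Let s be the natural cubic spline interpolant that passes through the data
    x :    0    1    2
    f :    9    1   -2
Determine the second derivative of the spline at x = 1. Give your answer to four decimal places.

7.5000

Let M_i = s''(x_i). Step sizes h_i = 1, 1; slopes of the chords Δ_i = (y_(i+1) - y_i)/h_i = -8, -3.
  1·M_0 + 4·M_1 + 1·M_2 = 6(Δ_1 - Δ_0) = 30
Natural end conditions: M_0 = M_2 = 0.
Solving the tridiagonal system: M_0 = 0, M_1 = 15/2, M_2 = 0.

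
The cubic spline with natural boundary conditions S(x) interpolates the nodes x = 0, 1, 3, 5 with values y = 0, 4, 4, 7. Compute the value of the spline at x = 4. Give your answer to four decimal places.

4.9205

With M_i denoting the second derivative at x_i, h_i = 1, 2, 2, and Δ_i = (y_(i+1) − y_i)/h_i = 4, 0, 3/2:
  1·M_0 + 6·M_1 + 2·M_2 = 6(Δ_1 - Δ_0) = -24
  2·M_1 + 8·M_2 + 2·M_3 = 6(Δ_2 - Δ_1) = 9
Natural end conditions: M_0 = M_3 = 0.
Hence M_0 = 0, M_1 = -105/22, M_2 = 51/22, M_3 = 0.
On [3, 5], S(x) = 4 - 1/22·(x - 3) + 51/44·(x - 3)² - 17/88·(x - 3)³.
With (x - 3) = 1: S(4) = 433/88.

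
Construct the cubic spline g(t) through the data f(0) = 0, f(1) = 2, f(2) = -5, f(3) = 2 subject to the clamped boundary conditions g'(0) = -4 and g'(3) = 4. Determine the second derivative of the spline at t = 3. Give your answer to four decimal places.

-26.6667

Write σ_i for g''(x_i). With h_i = 1, 1, 1 and divided differences Δ_i = 2, -7, 7, the continuity of g' gives the tridiagonal system
  1·σ_0 + 4·σ_1 + 1·σ_2 = 6(Δ_1 - Δ_0) = -54
  1·σ_1 + 4·σ_2 + 1·σ_3 = 6(Δ_2 - Δ_1) = 84
Clamped end conditions give two more equations: 2h_0·σ_0 + h_0·σ_1 = 6(Δ_0 - g'(0)) = 36 and h_2·σ_2 + 2h_2·σ_3 = 6(g'(3) - Δ_2) = -18.
Hence σ_0 = 100/3, σ_1 = -92/3, σ_2 = 106/3, σ_3 = -80/3.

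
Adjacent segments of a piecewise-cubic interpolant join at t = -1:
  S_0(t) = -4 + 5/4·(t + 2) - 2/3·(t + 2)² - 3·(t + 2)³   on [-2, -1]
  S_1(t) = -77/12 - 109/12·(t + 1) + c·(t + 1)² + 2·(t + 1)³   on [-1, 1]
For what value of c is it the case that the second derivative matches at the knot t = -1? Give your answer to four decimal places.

-9.6667

S_0''(t) = -4/3 - 18·(t + 2), so S_0''(-1) = -58/3. On the right, S_1''(-1) = 2c, so c = -29/3.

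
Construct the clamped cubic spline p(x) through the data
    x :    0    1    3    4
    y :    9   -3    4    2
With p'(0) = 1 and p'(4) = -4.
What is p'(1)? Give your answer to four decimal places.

-11.0714

With m_i denoting the second derivative at x_i, h_i = 1, 2, 1, and Δ_i = (y_(i+1) − y_i)/h_i = -12, 7/2, -2:
  1·m_0 + 6·m_1 + 2·m_2 = 6(Δ_1 - Δ_0) = 93
  2·m_1 + 6·m_2 + 1·m_3 = 6(Δ_2 - Δ_1) = -33
Clamped end conditions give two more equations: 2h_0·m_0 + h_0·m_1 = 6(Δ_0 - p'(0)) = -78 and h_2·m_2 + 2h_2·m_3 = 6(p'(4) - Δ_2) = -12.
Forward elimination and back-substitution give m_0 = -377/7, m_1 = 208/7, m_2 = -110/7, m_3 = 13/7.
On [1, 3], p'(x) = b_1 + 2c_1·(x - 1) + 3d_1·(x - 1)² with b_1 = Δ_1 - h_1(2m_1 + m_2)/6 = -155/14, c_1 = m_1/2 = 104/7, d_1 = (m_2 - m_1)/(6h_1) = -53/14. So p'(1) = -155/14.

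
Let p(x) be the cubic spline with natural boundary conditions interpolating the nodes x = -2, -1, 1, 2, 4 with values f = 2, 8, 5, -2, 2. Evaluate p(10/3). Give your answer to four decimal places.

Write M_i for p''(x_i). With h_i = 1, 2, 1, 2 and divided differences Δ_i = 6, -3/2, -7, 2, the continuity of p' gives the tridiagonal system
  1·M_0 + 6·M_1 + 2·M_2 = 6(Δ_1 - Δ_0) = -45
  2·M_1 + 6·M_2 + 1·M_3 = 6(Δ_2 - Δ_1) = -33
  1·M_2 + 6·M_3 + 2·M_4 = 6(Δ_3 - Δ_2) = 54
Natural end conditions: M_0 = M_4 = 0.
Hence M_0 = 0, M_1 = -357/62, M_2 = -162/31, M_3 = 306/31, M_4 = 0.
On [2, 4], p(x) = -2 - 142/31·(x - 2) + 153/31·(x - 2)² - 51/62·(x - 2)³.
With (x - 2) = 4/3: p(10/3) = -358/279.

-1.2832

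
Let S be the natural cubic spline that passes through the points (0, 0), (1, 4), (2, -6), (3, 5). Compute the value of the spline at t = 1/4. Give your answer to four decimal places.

With M_i denoting the second derivative at x_i, h_i = 1, 1, 1, and Δ_i = (y_(i+1) − y_i)/h_i = 4, -10, 11:
  1·M_0 + 4·M_1 + 1·M_2 = 6(Δ_1 - Δ_0) = -84
  1·M_1 + 4·M_2 + 1·M_3 = 6(Δ_2 - Δ_1) = 126
Natural end conditions: M_0 = M_3 = 0.
Hence M_0 = 0, M_1 = -154/5, M_2 = 196/5, M_3 = 0.
On [0, 1], S(t) = 0 + 137/15·t + 0·t² - 77/15·t³.
With t = 1/4: S(1/4) = 141/64.

2.2031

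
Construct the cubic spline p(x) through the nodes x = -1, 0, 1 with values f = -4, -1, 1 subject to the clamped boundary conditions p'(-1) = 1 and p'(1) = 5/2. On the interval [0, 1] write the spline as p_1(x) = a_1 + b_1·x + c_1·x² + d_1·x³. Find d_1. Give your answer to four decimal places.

With m_i denoting the second derivative at x_i, h_i = 1, 1, and Δ_i = (y_(i+1) − y_i)/h_i = 3, 2:
  1·m_0 + 4·m_1 + 1·m_2 = 6(Δ_1 - Δ_0) = -6
Clamped end conditions give two more equations: 2h_0·m_0 + h_0·m_1 = 6(Δ_0 - p'(-1)) = 12 and h_1·m_1 + 2h_1·m_2 = 6(p'(1) - Δ_1) = 3.
Solving the tridiagonal system: m_0 = 33/4, m_1 = -9/2, m_2 = 15/4.
On [0, 1], with p_1(x) = a_1 + b_1·x + c_1·x² + d_1·x³: c_1 = m_1/2 = -9/4, d_1 = (m_2 - m_1)/(6h_1) = 11/8, b_1 = Δ_1 - h_1(2m_1 + m_2)/6 = 23/8.

1.3750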